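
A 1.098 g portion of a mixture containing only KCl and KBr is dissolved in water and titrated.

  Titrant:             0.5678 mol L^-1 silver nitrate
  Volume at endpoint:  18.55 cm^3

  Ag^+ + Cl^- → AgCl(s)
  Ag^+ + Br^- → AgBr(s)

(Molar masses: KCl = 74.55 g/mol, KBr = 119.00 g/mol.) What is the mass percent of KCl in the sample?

23.74 %

n(AgNO3) = 0.01855 × 0.5678 = 0.01053 mol
Let x = n(KCl), y = n(KBr).
Titrant: 1x + 1y = 0.01053;  mass: 74.55x + 119.00y = 1.098
Solving, x = 3.496 × 10^-3 mol, y = 7.037 × 10^-3 mol
mass of KCl = 3.496 × 10^-3 × 74.55 = 0.2606 g
% KCl = 0.2606 / 1.098 × 100 = 23.74 %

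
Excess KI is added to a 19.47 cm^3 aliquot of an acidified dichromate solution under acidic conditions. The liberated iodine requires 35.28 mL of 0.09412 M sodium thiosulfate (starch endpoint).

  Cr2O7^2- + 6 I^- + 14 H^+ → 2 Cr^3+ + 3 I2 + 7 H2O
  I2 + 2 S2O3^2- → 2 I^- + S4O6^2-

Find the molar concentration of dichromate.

n(S2O3^2-) = 0.03528 × 0.09412 = 3.321 × 10^-3 mol
n(I2) = n(S2O3^2-)/2 = 1.660 × 10^-3 mol
From the 1:3 ratio, n(Cr2O7^2-) in the aliquot = 1/3 × 1.660 × 10^-3 = 5.534 × 10^-4 mol
[Cr2O7^2-] = 5.534 × 10^-4 / 0.01947 = 0.02842 mol/L

0.02842 M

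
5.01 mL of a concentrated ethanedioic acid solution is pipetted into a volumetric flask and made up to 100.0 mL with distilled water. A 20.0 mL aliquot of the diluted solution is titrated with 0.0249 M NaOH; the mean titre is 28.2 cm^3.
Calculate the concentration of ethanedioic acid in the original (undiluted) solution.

0.350 M

H2C2O4 + 2 NaOH → Na2C2O4 + 2 H2O
n(NaOH) = 0.0282 × 0.0249 = 7.02 × 10^-4 mol
From the 1:2 ratio, n(H2C2O4) in the aliquot = 1/2 × 7.02 × 10^-4 = 3.51 × 10^-4 mol
[H2C2O4]_dilute = 3.51 × 10^-4 / 0.0200 = 0.0176 mol/L
Dilution factor = 100.0 / 5.01 = 19.96
[H2C2O4]_stock = 0.0176 × 19.96 = 0.350 mol/L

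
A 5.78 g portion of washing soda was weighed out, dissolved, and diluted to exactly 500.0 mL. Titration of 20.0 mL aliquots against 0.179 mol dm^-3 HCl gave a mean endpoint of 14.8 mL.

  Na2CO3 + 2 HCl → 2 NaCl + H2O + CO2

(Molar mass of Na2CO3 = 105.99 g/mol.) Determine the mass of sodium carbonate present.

n(HCl) per titration = 0.0148 × 0.179 = 2.65 × 10^-3 mol
From the 1:2 ratio, n(Na2CO3) in each aliquot = 1/2 × 2.65 × 10^-3 = 1.32 × 10^-3 mol
n(Na2CO3) in the whole flask = 1.32 × 10^-3 × 500.0/20.0 = 0.0331 mol
mass of Na2CO3 = 0.0331 × 105.99 = 3.51 g

3.51 g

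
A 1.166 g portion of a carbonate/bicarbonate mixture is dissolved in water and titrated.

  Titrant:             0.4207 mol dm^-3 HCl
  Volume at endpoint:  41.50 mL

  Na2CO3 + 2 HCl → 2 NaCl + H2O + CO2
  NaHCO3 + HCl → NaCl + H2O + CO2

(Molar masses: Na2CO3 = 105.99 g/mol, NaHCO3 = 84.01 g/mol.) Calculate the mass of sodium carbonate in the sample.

0.5139 g

n(HCl) = 0.04150 × 0.4207 = 0.01746 mol
Let x = n(Na2CO3), y = n(NaHCO3).
Titrant: 2x + 1y = 0.01746;  mass: 105.99x + 84.01y = 1.166
Solving, x = 4.848 × 10^-3 mol, y = 7.763 × 10^-3 mol
mass of Na2CO3 = 4.848 × 10^-3 × 105.99 = 0.5139 g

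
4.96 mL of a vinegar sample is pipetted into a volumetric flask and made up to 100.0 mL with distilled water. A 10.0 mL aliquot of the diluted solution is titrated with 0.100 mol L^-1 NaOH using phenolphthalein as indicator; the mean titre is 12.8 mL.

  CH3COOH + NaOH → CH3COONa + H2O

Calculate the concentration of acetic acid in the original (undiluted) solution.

n(NaOH) = 0.0128 × 0.100 = 1.28 × 10^-3 mol
n(CH3COOH) in the aliquot = 1.28 × 10^-3 mol (1:1 ratio)
[CH3COOH]_dilute = 1.28 × 10^-3 / 0.0100 = 0.128 mol/L
Dilution factor = 100.0 / 4.96 = 20.16
[CH3COOH]_stock = 0.128 × 20.16 = 2.58 mol/L

2.58 mol/L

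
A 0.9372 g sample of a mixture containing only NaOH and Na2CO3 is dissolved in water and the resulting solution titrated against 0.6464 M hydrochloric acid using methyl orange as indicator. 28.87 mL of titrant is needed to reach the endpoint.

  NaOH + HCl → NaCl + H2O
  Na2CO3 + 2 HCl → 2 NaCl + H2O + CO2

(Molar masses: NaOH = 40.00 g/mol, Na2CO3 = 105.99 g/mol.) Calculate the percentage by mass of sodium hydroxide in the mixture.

17.00 %

n(HCl) = 0.02887 × 0.6464 = 0.01866 mol
Let x = n(NaOH), y = n(Na2CO3).
Titrant: 1x + 2y = 0.01866;  mass: 40.00x + 105.99y = 0.9372
Solving, x = 3.984 × 10^-3 mol, y = 7.339 × 10^-3 mol
mass of NaOH = 3.984 × 10^-3 × 40.00 = 0.1594 g
% NaOH = 0.1594 / 0.9372 × 100 = 17.00 %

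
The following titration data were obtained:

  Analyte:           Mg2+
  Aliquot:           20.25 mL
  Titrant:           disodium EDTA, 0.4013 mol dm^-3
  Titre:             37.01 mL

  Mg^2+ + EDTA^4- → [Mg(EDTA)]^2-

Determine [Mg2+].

0.7334 mol/L

n(EDTA) = 0.03701 L × 0.4013 mol/L = 0.01485 mol
n(Mg2+) = 0.01485 mol (1:1 mole ratio)
[Mg2+] = 0.01485 mol / 0.02025 L = 0.7334 mol/L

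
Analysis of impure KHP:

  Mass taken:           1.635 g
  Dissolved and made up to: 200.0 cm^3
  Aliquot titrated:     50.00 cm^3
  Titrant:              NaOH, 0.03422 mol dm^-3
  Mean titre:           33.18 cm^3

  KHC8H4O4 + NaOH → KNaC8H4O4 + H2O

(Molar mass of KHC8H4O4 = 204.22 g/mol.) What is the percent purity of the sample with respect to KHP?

56.73 %

n(NaOH) per titration = 0.03318 × 0.03422 = 1.135 × 10^-3 mol
n(KHC8H4O4) in each aliquot = 1.135 × 10^-3 mol (1:1 ratio)
n(KHC8H4O4) in the whole flask = 1.135 × 10^-3 × 200.0/50.00 = 4.542 × 10^-3 mol
mass of KHC8H4O4 = 4.542 × 10^-3 × 204.22 = 0.9275 g
% KHC8H4O4 = 0.9275 / 1.635 × 100 = 56.73 %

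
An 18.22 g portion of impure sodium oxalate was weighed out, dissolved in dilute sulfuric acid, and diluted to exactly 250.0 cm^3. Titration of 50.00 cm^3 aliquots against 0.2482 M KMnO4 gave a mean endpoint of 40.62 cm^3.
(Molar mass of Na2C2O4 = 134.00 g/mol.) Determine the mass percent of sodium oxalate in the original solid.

92.68 %

2 MnO4^- + 5 C2O4^2- + 16 H^+ → 2 Mn^2+ + 10 CO2 + 8 H2O
n(KMnO4) per titration = 0.04062 × 0.2482 = 0.01008 mol
From the 5:2 ratio, n(Na2C2O4) in each aliquot = 5/2 × 0.01008 = 0.02520 mol
n(Na2C2O4) in the whole flask = 0.02520 × 250.0/50.00 = 0.1260 mol
mass of Na2C2O4 = 0.1260 × 134.00 = 16.89 g
% Na2C2O4 = 16.89 / 18.22 × 100 = 92.68 %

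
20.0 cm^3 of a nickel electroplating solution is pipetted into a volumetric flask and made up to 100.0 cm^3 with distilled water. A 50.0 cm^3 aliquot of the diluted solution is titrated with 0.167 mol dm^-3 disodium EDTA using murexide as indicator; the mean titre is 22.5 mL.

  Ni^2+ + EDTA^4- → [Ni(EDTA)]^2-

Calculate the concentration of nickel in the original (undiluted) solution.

n(EDTA) = 0.0225 × 0.167 = 3.76 × 10^-3 mol
n(Ni2+) in the aliquot = 3.76 × 10^-3 mol (1:1 ratio)
[Ni2+]_dilute = 3.76 × 10^-3 / 0.0500 = 0.0752 mol/L
Dilution factor = 100.0 / 20.0 = 5.000
[Ni2+]_stock = 0.0752 × 5.000 = 0.376 mol/L

0.376 mol/L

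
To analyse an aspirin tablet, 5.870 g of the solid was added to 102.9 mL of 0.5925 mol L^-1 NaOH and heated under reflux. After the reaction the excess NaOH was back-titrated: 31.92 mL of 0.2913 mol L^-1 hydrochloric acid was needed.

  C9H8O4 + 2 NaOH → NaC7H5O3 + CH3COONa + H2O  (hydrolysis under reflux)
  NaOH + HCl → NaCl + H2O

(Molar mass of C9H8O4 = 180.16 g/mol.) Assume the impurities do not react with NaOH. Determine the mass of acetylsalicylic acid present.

4.654 g

n(NaOH) added = 0.1029 × 0.5925 = 0.06097 mol
n(HCl) used in back-titration = 0.03192 × 0.2913 = 9.298 × 10^-3 mol
n(NaOH) left over = 9.298 × 10^-3 mol (1:1 ratio)
n(NaOH) consumed by analyte = 0.06097 − 9.298 × 10^-3 = 0.05167 mol
From the 1:2 ratio, n(C9H8O4) = 1/2 × 0.05167 = 0.02583 mol
mass of C9H8O4 = 0.02583 × 180.16 = 4.654 g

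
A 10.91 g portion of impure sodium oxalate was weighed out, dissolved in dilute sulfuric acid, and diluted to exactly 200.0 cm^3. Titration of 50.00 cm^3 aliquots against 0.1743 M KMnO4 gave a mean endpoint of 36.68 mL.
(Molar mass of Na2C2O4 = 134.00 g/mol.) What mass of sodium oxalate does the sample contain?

8.567 g

2 MnO4^- + 5 C2O4^2- + 16 H^+ → 2 Mn^2+ + 10 CO2 + 8 H2O
n(KMnO4) per titration = 0.03668 × 0.1743 = 6.393 × 10^-3 mol
From the 5:2 ratio, n(Na2C2O4) in each aliquot = 5/2 × 6.393 × 10^-3 = 0.01598 mol
n(Na2C2O4) in the whole flask = 0.01598 × 200.0/50.00 = 0.06393 mol
mass of Na2C2O4 = 0.06393 × 134.00 = 8.567 g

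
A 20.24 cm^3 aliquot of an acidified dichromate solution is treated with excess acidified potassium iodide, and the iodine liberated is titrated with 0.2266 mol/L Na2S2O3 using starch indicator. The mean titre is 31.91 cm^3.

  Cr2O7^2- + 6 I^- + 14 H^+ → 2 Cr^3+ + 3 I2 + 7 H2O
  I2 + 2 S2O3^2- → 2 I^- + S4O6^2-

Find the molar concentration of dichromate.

n(S2O3^2-) = 0.03191 × 0.2266 = 7.231 × 10^-3 mol
n(I2) = n(S2O3^2-)/2 = 3.615 × 10^-3 mol
From the 1:3 ratio, n(Cr2O7^2-) in the aliquot = 1/3 × 3.615 × 10^-3 = 1.205 × 10^-3 mol
[Cr2O7^2-] = 1.205 × 10^-3 / 0.02024 = 0.05954 mol/L

0.05954 mol/L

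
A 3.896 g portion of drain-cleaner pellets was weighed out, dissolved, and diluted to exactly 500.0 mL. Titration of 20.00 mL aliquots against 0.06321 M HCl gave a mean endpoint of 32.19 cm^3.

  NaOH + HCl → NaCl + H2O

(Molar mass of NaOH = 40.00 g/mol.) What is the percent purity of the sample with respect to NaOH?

52.23 %

n(HCl) per titration = 0.03219 × 0.06321 = 2.035 × 10^-3 mol
n(NaOH) in each aliquot = 2.035 × 10^-3 mol (1:1 ratio)
n(NaOH) in the whole flask = 2.035 × 10^-3 × 500.0/20.00 = 0.05087 mol
mass of NaOH = 0.05087 × 40.00 = 2.035 g
% NaOH = 2.035 / 3.896 × 100 = 52.23 %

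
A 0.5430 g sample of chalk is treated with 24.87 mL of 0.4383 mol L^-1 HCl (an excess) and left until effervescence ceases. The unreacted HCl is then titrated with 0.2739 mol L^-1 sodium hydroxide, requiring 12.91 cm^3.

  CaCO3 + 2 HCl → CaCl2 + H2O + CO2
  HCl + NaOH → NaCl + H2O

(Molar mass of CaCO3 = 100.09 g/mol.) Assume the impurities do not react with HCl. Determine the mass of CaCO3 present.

n(HCl) added = 0.02487 × 0.4383 = 0.01090 mol
n(NaOH) used in back-titration = 0.01291 × 0.2739 = 3.536 × 10^-3 mol
n(HCl) left over = 3.536 × 10^-3 mol (1:1 ratio)
n(HCl) consumed by analyte = 0.01090 − 3.536 × 10^-3 = 7.364 × 10^-3 mol
From the 1:2 ratio, n(CaCO3) = 1/2 × 7.364 × 10^-3 = 3.682 × 10^-3 mol
mass of CaCO3 = 3.682 × 10^-3 × 100.09 = 0.3686 g

0.3686 g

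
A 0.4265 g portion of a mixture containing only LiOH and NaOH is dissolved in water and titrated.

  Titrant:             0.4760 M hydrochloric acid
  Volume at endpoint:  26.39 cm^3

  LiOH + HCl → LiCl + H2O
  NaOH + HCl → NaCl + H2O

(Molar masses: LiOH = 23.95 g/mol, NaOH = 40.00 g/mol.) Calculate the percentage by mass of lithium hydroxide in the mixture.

26.58 %

n(HCl) = 0.02639 × 0.4760 = 0.01256 mol
Let x = n(LiOH), y = n(NaOH).
Titrant: 1x + 1y = 0.01256;  mass: 23.95x + 40.00y = 0.4265
Solving, x = 4.733 × 10^-3 mol, y = 7.829 × 10^-3 mol
mass of LiOH = 4.733 × 10^-3 × 23.95 = 0.1134 g
% LiOH = 0.1134 / 0.4265 × 100 = 26.58 %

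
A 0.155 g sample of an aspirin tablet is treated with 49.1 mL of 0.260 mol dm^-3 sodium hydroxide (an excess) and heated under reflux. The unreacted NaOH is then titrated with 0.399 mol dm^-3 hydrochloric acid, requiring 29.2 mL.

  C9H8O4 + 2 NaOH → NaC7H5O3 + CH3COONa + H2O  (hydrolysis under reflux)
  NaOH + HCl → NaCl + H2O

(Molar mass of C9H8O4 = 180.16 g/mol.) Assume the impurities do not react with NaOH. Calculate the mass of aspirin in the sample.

0.100 g

n(NaOH) added = 0.0491 × 0.260 = 0.0128 mol
n(HCl) used in back-titration = 0.0292 × 0.399 = 0.0117 mol
n(NaOH) left over = 0.0117 mol (1:1 ratio)
n(NaOH) consumed by analyte = 0.0128 − 0.0117 = 1.12 × 10^-3 mol
From the 1:2 ratio, n(C9H8O4) = 1/2 × 1.12 × 10^-3 = 5.58 × 10^-4 mol
mass of C9H8O4 = 5.58 × 10^-4 × 180.16 = 0.100 g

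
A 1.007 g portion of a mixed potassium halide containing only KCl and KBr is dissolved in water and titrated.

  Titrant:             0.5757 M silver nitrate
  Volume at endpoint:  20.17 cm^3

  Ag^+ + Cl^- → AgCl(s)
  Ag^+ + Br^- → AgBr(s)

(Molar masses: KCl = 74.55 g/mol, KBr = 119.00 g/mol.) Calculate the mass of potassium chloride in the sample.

0.6286 g

n(AgNO3) = 0.02017 × 0.5757 = 0.01161 mol
Let x = n(KCl), y = n(KBr).
Titrant: 1x + 1y = 0.01161;  mass: 74.55x + 119.00y = 1.007
Solving, x = 8.432 × 10^-3 mol, y = 3.180 × 10^-3 mol
mass of KCl = 8.432 × 10^-3 × 74.55 = 0.6286 g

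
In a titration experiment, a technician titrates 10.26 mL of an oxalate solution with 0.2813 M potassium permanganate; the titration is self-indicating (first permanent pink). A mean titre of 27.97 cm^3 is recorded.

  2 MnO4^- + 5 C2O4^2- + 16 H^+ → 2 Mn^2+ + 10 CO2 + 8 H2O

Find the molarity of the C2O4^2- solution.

n(KMnO4) = 0.02797 L × 0.2813 mol/L = 7.868 × 10^-3 mol
From the 5:2 mole ratio, n(C2O4^2-) = 5/2 × 7.868 × 10^-3 = 0.01967 mol
[C2O4^2-] = 0.01967 mol / 0.01026 L = 1.917 mol/L

1.917 M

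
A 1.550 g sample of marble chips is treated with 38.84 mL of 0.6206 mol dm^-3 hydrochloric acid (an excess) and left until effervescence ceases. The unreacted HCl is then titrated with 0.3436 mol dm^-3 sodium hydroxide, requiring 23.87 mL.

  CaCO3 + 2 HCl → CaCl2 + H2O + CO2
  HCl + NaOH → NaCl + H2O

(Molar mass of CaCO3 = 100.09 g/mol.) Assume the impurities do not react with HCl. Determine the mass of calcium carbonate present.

n(HCl) added = 0.03884 × 0.6206 = 0.02410 mol
n(NaOH) used in back-titration = 0.02387 × 0.3436 = 8.202 × 10^-3 mol
n(HCl) left over = 8.202 × 10^-3 mol (1:1 ratio)
n(HCl) consumed by analyte = 0.02410 − 8.202 × 10^-3 = 0.01590 mol
From the 1:2 ratio, n(CaCO3) = 1/2 × 0.01590 = 7.951 × 10^-3 mol
mass of CaCO3 = 7.951 × 10^-3 × 100.09 = 0.7958 g

0.7958 g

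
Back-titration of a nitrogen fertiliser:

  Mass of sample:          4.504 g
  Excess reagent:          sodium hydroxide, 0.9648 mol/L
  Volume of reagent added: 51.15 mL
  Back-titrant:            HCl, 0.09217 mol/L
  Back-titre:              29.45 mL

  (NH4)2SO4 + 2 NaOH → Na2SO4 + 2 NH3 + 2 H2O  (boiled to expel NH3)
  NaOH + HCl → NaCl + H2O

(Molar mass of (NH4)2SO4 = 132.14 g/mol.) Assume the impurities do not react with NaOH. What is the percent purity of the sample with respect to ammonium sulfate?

n(NaOH) added = 0.05115 × 0.9648 = 0.04935 mol
n(HCl) used in back-titration = 0.02945 × 0.09217 = 2.714 × 10^-3 mol
n(NaOH) left over = 2.714 × 10^-3 mol (1:1 ratio)
n(NaOH) consumed by analyte = 0.04935 − 2.714 × 10^-3 = 0.04664 mol
From the 1:2 ratio, n((NH4)2SO4) = 1/2 × 0.04664 = 0.02332 mol
mass of (NH4)2SO4 = 0.02332 × 132.14 = 3.081 g
% (NH4)2SO4 = 3.081 / 4.504 × 100 = 68.41 %

68.41 %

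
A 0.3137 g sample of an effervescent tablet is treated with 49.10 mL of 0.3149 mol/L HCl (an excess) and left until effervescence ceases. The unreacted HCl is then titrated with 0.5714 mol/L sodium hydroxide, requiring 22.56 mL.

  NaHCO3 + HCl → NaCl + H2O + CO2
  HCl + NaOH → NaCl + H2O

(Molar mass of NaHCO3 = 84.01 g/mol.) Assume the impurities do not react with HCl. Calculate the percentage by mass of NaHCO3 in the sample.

68.85 %

n(HCl) added = 0.04910 × 0.3149 = 0.01546 mol
n(NaOH) used in back-titration = 0.02256 × 0.5714 = 0.01289 mol
n(HCl) left over = 0.01289 mol (1:1 ratio)
n(HCl) consumed by analyte = 0.01546 − 0.01289 = 2.571 × 10^-3 mol
n(NaHCO3) = 2.571 × 10^-3 mol (1:1 ratio)
mass of NaHCO3 = 2.571 × 10^-3 × 84.01 = 0.2160 g
% NaHCO3 = 0.2160 / 0.3137 × 100 = 68.85 %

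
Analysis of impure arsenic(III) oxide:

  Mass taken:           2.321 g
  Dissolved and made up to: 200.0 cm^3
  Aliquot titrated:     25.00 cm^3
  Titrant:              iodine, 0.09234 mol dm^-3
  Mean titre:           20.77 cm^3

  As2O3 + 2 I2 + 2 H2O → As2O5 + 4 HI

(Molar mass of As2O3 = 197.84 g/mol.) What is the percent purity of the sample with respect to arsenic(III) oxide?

n(I2) per titration = 0.02077 × 0.09234 = 1.918 × 10^-3 mol
From the 1:2 ratio, n(As2O3) in each aliquot = 1/2 × 1.918 × 10^-3 = 9.590 × 10^-4 mol
n(As2O3) in the whole flask = 9.590 × 10^-4 × 200.0/25.00 = 7.672 × 10^-3 mol
mass of As2O3 = 7.672 × 10^-3 × 197.84 = 1.518 g
% As2O3 = 1.518 / 2.321 × 100 = 65.39 %

65.39 %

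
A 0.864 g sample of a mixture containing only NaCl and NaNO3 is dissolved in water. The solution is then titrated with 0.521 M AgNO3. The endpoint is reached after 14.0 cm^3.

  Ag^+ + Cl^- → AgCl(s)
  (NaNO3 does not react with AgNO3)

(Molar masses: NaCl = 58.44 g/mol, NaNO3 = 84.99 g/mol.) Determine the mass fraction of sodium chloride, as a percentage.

49.3 %

n(AgNO3) = 0.0140 × 0.521 = 7.29 × 10^-3 mol
Let x = n(NaCl), y = n(NaNO3).
Titrant: 1x = 7.29 × 10^-3;  mass: 58.44x + 84.99y = 0.864
Solving, x = 7.29 × 10^-3 mol, y = 5.15 × 10^-3 mol
mass of NaCl = 7.29 × 10^-3 × 58.44 = 0.426 g
% NaCl = 0.426 / 0.864 × 100 = 49.3 %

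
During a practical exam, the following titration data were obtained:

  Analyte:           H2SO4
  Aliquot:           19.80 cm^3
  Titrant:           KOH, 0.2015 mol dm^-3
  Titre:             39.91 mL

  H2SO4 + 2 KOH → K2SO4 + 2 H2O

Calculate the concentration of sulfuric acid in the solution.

n(KOH) = 0.03991 L × 0.2015 mol/L = 8.042 × 10^-3 mol
From the 1:2 mole ratio, n(H2SO4) = 1/2 × 8.042 × 10^-3 = 4.021 × 10^-3 mol
[H2SO4] = 4.021 × 10^-3 mol / 0.01980 L = 0.2031 mol/L

0.2031 mol/L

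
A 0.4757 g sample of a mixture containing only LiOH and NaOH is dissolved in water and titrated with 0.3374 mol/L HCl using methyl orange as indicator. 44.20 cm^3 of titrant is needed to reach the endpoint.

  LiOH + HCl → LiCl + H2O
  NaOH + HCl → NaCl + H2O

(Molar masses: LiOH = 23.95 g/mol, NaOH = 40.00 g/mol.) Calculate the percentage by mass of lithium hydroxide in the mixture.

37.90 %

n(HCl) = 0.04420 × 0.3374 = 0.01491 mol
Let x = n(LiOH), y = n(NaOH).
Titrant: 1x + 1y = 0.01491;  mass: 23.95x + 40.00y = 0.4757
Solving, x = 7.528 × 10^-3 mol, y = 7.385 × 10^-3 mol
mass of LiOH = 7.528 × 10^-3 × 23.95 = 0.1803 g
% LiOH = 0.1803 / 0.4757 × 100 = 37.90 %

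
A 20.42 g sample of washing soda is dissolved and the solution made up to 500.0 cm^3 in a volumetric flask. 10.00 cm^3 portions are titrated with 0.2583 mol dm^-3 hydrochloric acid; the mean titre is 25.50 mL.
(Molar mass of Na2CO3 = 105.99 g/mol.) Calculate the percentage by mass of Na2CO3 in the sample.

Na2CO3 + 2 HCl → 2 NaCl + H2O + CO2
n(HCl) per titration = 0.02550 × 0.2583 = 6.587 × 10^-3 mol
From the 1:2 ratio, n(Na2CO3) in each aliquot = 1/2 × 6.587 × 10^-3 = 3.293 × 10^-3 mol
n(Na2CO3) in the whole flask = 3.293 × 10^-3 × 500.0/10.00 = 0.1647 mol
mass of Na2CO3 = 0.1647 × 105.99 = 17.45 g
% Na2CO3 = 17.45 / 20.42 × 100 = 85.47 %

85.47 %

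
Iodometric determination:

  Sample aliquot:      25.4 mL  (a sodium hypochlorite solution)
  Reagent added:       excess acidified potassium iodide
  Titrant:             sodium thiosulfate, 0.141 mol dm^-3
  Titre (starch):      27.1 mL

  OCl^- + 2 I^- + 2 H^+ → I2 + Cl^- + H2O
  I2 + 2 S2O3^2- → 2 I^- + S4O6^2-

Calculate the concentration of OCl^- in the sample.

n(S2O3^2-) = 0.0271 × 0.141 = 3.82 × 10^-3 mol
n(I2) = n(S2O3^2-)/2 = 1.91 × 10^-3 mol
n(OCl^-) in the aliquot = 1.91 × 10^-3 mol (1:1 ratio)
[OCl^-] = 1.91 × 10^-3 / 0.0254 = 0.0752 mol/L

0.0752 mol/L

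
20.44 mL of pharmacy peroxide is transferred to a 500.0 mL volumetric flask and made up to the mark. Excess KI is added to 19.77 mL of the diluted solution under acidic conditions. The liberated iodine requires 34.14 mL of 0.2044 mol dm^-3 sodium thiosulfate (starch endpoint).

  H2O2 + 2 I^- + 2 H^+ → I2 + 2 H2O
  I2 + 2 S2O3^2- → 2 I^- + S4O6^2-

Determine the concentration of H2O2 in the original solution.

4.317 mol/L

n(S2O3^2-) = 0.03414 × 0.2044 = 6.978 × 10^-3 mol
n(I2) = n(S2O3^2-)/2 = 3.489 × 10^-3 mol
n(H2O2) in the aliquot = 3.489 × 10^-3 mol (1:1 ratio)
[H2O2]_dilute = 3.489 × 10^-3 / 0.01977 = 0.1765 mol/L
[H2O2]_original = 0.1765 × 500.0/20.44 = 4.317 mol/L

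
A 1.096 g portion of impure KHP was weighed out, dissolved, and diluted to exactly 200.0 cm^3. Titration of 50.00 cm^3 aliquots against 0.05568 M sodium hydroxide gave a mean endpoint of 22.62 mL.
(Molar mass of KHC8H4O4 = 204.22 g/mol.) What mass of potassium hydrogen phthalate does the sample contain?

1.029 g

KHC8H4O4 + NaOH → KNaC8H4O4 + H2O
n(NaOH) per titration = 0.02262 × 0.05568 = 1.259 × 10^-3 mol
n(KHC8H4O4) in each aliquot = 1.259 × 10^-3 mol (1:1 ratio)
n(KHC8H4O4) in the whole flask = 1.259 × 10^-3 × 200.0/50.00 = 5.038 × 10^-3 mol
mass of KHC8H4O4 = 5.038 × 10^-3 × 204.22 = 1.029 g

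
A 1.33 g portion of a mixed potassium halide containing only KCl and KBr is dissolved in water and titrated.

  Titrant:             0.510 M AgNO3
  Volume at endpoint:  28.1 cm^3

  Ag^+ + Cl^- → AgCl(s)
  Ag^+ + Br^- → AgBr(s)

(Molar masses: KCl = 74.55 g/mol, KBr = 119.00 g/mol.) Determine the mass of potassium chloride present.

0.630 g

n(AgNO3) = 0.0281 × 0.510 = 0.0143 mol
Let x = n(KCl), y = n(KBr).
Titrant: 1x + 1y = 0.0143;  mass: 74.55x + 119.00y = 1.33
Solving, x = 8.45 × 10^-3 mol, y = 5.89 × 10^-3 mol
mass of KCl = 8.45 × 10^-3 × 74.55 = 0.630 g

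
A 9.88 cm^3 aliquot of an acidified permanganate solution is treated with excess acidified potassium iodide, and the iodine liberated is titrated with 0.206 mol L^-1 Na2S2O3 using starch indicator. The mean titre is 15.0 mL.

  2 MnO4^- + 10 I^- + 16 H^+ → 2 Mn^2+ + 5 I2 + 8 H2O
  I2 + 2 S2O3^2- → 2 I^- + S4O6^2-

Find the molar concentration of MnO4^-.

0.0626 mol/L

n(S2O3^2-) = 0.0150 × 0.206 = 3.09 × 10^-3 mol
n(I2) = n(S2O3^2-)/2 = 1.54 × 10^-3 mol
From the 2:5 ratio, n(MnO4^-) in the aliquot = 2/5 × 1.54 × 10^-3 = 6.18 × 10^-4 mol
[MnO4^-] = 6.18 × 10^-4 / 0.00988 = 0.0626 mol/L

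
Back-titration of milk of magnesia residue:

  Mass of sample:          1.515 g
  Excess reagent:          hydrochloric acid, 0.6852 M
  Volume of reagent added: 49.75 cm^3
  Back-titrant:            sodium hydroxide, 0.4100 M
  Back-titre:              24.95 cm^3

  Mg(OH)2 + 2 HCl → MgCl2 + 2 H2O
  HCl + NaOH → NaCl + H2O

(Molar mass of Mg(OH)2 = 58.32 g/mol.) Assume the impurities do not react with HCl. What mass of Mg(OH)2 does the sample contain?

0.6957 g

n(HCl) added = 0.04975 × 0.6852 = 0.03409 mol
n(NaOH) used in back-titration = 0.02495 × 0.4100 = 0.01023 mol
n(HCl) left over = 0.01023 mol (1:1 ratio)
n(HCl) consumed by analyte = 0.03409 − 0.01023 = 0.02386 mol
From the 1:2 ratio, n(Mg(OH)2) = 1/2 × 0.02386 = 0.01193 mol
mass of Mg(OH)2 = 0.01193 × 58.32 = 0.6957 g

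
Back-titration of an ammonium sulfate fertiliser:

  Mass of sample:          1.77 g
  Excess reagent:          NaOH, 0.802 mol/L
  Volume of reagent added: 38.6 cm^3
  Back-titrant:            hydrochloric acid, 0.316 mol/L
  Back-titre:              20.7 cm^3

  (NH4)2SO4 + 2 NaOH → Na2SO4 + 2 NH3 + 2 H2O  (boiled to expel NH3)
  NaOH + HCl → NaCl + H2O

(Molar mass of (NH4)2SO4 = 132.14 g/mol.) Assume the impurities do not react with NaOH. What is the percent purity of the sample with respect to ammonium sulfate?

91.1 %

n(NaOH) added = 0.0386 × 0.802 = 0.0310 mol
n(HCl) used in back-titration = 0.0207 × 0.316 = 6.54 × 10^-3 mol
n(NaOH) left over = 6.54 × 10^-3 mol (1:1 ratio)
n(NaOH) consumed by analyte = 0.0310 − 6.54 × 10^-3 = 0.0244 mol
From the 1:2 ratio, n((NH4)2SO4) = 1/2 × 0.0244 = 0.0122 mol
mass of (NH4)2SO4 = 0.0122 × 132.14 = 1.61 g
% (NH4)2SO4 = 1.61 / 1.77 × 100 = 91.1 %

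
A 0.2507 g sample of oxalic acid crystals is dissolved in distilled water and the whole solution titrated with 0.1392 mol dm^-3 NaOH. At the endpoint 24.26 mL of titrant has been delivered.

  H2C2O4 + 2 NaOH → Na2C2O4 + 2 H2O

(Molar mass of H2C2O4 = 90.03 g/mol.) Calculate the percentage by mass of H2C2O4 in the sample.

n(NaOH) = 0.02426 L × 0.1392 mol/L = 3.377 × 10^-3 mol
From the 1:2 ratio, n(H2C2O4) = 1/2 × 3.377 × 10^-3 = 1.688 × 10^-3 mol
mass of H2C2O4 = 1.688 × 10^-3 × 90.03 g/mol = 0.1520 g
% H2C2O4 = 0.1520 / 0.2507 × 100 = 60.64 %

60.64 %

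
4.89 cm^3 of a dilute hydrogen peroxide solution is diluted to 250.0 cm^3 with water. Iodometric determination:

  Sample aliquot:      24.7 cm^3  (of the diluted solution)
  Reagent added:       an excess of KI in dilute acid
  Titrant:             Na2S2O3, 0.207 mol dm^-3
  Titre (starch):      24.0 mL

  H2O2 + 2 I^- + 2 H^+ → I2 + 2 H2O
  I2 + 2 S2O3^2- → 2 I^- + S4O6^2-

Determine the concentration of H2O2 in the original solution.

n(S2O3^2-) = 0.0240 × 0.207 = 4.97 × 10^-3 mol
n(I2) = n(S2O3^2-)/2 = 2.48 × 10^-3 mol
n(H2O2) in the aliquot = 2.48 × 10^-3 mol (1:1 ratio)
[H2O2]_dilute = 2.48 × 10^-3 / 0.0247 = 0.101 mol/L
[H2O2]_original = 0.101 × 250.0/4.89 = 5.14 mol/L

5.14 mol/L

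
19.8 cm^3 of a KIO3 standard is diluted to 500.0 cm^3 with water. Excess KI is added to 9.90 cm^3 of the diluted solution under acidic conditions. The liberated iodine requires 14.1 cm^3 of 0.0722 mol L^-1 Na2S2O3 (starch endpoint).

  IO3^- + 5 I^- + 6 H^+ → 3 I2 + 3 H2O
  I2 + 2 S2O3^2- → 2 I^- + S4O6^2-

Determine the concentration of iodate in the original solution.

n(S2O3^2-) = 0.0141 × 0.0722 = 1.02 × 10^-3 mol
n(I2) = n(S2O3^2-)/2 = 5.09 × 10^-4 mol
From the 1:3 ratio, n(IO3^-) in the aliquot = 1/3 × 5.09 × 10^-4 = 1.70 × 10^-4 mol
[IO3^-]_dilute = 1.70 × 10^-4 / 0.00990 = 0.0171 mol/L
[IO3^-]_original = 0.0171 × 500.0/19.8 = 0.433 mol/L

0.433 mol/L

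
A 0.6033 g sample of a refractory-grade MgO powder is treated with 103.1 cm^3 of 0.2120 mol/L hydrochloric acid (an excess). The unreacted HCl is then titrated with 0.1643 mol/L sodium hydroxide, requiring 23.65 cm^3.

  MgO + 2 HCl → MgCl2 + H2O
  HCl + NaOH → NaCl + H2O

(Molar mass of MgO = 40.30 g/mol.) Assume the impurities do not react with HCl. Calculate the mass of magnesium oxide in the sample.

0.3621 g

n(HCl) added = 0.1031 × 0.2120 = 0.02186 mol
n(NaOH) used in back-titration = 0.02365 × 0.1643 = 3.886 × 10^-3 mol
n(HCl) left over = 3.886 × 10^-3 mol (1:1 ratio)
n(HCl) consumed by analyte = 0.02186 − 3.886 × 10^-3 = 0.01797 mol
From the 1:2 ratio, n(MgO) = 1/2 × 0.01797 = 8.986 × 10^-3 mol
mass of MgO = 8.986 × 10^-3 × 40.30 = 0.3621 g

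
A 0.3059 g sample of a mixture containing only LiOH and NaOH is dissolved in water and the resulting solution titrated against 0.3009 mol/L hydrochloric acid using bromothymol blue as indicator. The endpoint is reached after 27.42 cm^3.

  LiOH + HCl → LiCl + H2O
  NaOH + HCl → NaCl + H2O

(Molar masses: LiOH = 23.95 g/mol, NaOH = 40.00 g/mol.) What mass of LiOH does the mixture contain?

0.03600 g

n(HCl) = 0.02742 × 0.3009 = 8.251 × 10^-3 mol
Let x = n(LiOH), y = n(NaOH).
Titrant: 1x + 1y = 8.251 × 10^-3;  mass: 23.95x + 40.00y = 0.3059
Solving, x = 1.503 × 10^-3 mol, y = 6.747 × 10^-3 mol
mass of LiOH = 1.503 × 10^-3 × 23.95 = 0.03600 g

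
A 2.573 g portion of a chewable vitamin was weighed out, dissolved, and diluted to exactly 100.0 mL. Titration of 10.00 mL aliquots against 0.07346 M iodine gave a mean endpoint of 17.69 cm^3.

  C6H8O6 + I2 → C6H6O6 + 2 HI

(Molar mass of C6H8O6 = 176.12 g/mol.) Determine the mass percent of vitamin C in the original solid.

88.95 %

n(I2) per titration = 0.01769 × 0.07346 = 1.300 × 10^-3 mol
n(C6H8O6) in each aliquot = 1.300 × 10^-3 mol (1:1 ratio)
n(C6H8O6) in the whole flask = 1.300 × 10^-3 × 100.0/10.00 = 0.01300 mol
mass of C6H8O6 = 0.01300 × 176.12 = 2.289 g
% C6H8O6 = 2.289 / 2.573 × 100 = 88.95 %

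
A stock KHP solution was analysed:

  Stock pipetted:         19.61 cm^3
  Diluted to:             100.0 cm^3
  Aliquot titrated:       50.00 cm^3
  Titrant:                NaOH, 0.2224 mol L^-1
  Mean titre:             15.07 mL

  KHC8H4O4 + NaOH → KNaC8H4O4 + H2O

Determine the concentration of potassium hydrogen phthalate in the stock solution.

n(NaOH) = 0.01507 × 0.2224 = 3.352 × 10^-3 mol
n(KHC8H4O4) in the aliquot = 3.352 × 10^-3 mol (1:1 ratio)
[KHC8H4O4]_dilute = 3.352 × 10^-3 / 0.05000 = 0.06703 mol/L
Dilution factor = 100.0 / 19.61 = 5.099
[KHC8H4O4]_stock = 0.06703 × 5.099 = 0.3418 mol/L

0.3418 mol/L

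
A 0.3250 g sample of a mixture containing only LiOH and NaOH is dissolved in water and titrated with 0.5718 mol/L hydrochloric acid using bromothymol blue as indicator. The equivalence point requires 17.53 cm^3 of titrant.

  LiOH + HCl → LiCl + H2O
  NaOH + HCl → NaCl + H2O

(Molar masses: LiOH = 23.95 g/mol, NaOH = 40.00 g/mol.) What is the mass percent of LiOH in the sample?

n(HCl) = 0.01753 × 0.5718 = 0.01002 mol
Let x = n(LiOH), y = n(NaOH).
Titrant: 1x + 1y = 0.01002;  mass: 23.95x + 40.00y = 0.3250
Solving, x = 4.732 × 10^-3 mol, y = 5.292 × 10^-3 mol
mass of LiOH = 4.732 × 10^-3 × 23.95 = 0.1133 g
% LiOH = 0.1133 / 0.3250 × 100 = 34.87 %

34.87 %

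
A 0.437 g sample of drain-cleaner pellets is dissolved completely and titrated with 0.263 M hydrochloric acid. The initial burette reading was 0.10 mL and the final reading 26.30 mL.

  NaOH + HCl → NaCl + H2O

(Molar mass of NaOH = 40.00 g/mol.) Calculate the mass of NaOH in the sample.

0.276 g

n(HCl) = 0.0262 L × 0.263 mol/L = 6.89 × 10^-3 mol
n(NaOH) = 6.89 × 10^-3 mol (1:1 ratio)
mass of NaOH = 6.89 × 10^-3 × 40.00 g/mol = 0.276 g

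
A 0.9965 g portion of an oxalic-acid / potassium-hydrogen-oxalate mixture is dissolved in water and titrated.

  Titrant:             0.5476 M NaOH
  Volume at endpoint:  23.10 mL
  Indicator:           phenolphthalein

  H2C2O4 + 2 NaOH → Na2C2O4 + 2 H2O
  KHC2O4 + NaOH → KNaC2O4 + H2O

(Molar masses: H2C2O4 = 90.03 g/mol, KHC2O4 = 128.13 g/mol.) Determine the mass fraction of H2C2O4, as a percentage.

33.93 %

n(NaOH) = 0.02310 × 0.5476 = 0.01265 mol
Let x = n(H2C2O4), y = n(KHC2O4).
Titrant: 2x + 1y = 0.01265;  mass: 90.03x + 128.13y = 0.9965
Solving, x = 3.756 × 10^-3 mol, y = 5.138 × 10^-3 mol
mass of H2C2O4 = 3.756 × 10^-3 × 90.03 = 0.3381 g
% H2C2O4 = 0.3381 / 0.9965 × 100 = 33.93 %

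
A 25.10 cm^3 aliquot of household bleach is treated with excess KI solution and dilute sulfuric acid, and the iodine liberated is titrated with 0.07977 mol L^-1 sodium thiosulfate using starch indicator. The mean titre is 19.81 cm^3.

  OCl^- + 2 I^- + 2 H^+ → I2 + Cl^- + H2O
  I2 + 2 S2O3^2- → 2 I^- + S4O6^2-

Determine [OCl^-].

n(S2O3^2-) = 0.01981 × 0.07977 = 1.580 × 10^-3 mol
n(I2) = n(S2O3^2-)/2 = 7.901 × 10^-4 mol
n(OCl^-) in the aliquot = 7.901 × 10^-4 mol (1:1 ratio)
[OCl^-] = 7.901 × 10^-4 / 0.02510 = 0.03148 mol/L

0.03148 mol/L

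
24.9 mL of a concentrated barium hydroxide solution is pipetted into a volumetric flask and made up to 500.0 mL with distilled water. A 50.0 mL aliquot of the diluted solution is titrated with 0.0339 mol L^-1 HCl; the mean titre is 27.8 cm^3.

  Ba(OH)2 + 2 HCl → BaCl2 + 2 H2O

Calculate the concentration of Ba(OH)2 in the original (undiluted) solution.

0.189 mol/L

n(HCl) = 0.0278 × 0.0339 = 9.42 × 10^-4 mol
From the 1:2 ratio, n(Ba(OH)2) in the aliquot = 1/2 × 9.42 × 10^-4 = 4.71 × 10^-4 mol
[Ba(OH)2]_dilute = 4.71 × 10^-4 / 0.0500 = 0.00942 mol/L
Dilution factor = 500.0 / 24.9 = 20.08
[Ba(OH)2]_stock = 0.00942 × 20.08 = 0.189 mol/L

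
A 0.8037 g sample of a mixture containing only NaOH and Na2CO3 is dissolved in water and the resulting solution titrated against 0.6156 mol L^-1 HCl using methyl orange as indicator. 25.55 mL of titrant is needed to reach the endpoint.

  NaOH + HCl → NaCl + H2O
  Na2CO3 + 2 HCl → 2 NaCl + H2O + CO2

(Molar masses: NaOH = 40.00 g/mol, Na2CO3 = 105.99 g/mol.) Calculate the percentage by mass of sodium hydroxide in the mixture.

11.43 %

n(HCl) = 0.02555 × 0.6156 = 0.01573 mol
Let x = n(NaOH), y = n(Na2CO3).
Titrant: 1x + 2y = 0.01573;  mass: 40.00x + 105.99y = 0.8037
Solving, x = 2.296 × 10^-3 mol, y = 6.716 × 10^-3 mol
mass of NaOH = 2.296 × 10^-3 × 40.00 = 0.09184 g
% NaOH = 0.09184 / 0.8037 × 100 = 11.43 %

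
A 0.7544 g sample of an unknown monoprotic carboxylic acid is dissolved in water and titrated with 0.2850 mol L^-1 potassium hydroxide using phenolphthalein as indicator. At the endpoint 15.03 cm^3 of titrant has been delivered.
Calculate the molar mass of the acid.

176.1 g/mol

n(KOH) = 0.01503 L × 0.2850 mol/L = 4.284 × 10^-3 mol
n(HA) = 4.284 × 10^-3 mol (1:1 ratio)
M = m / n = 0.7544 g / 4.284 × 10^-3 mol = 176.1 g/mol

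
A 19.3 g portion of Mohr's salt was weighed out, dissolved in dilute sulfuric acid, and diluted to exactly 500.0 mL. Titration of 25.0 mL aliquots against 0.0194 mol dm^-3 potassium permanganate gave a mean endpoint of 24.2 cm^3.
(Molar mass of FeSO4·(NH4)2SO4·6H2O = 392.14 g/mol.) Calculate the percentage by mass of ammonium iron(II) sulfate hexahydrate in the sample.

95.4 %

MnO4^- + 5 Fe^2+ + 8 H^+ → Mn^2+ + 5 Fe^3+ + 4 H2O
n(KMnO4) per titration = 0.0242 × 0.0194 = 4.69 × 10^-4 mol
From the 5:1 ratio, n(FeSO4·(NH4)2SO4·6H2O) in each aliquot = 5/1 × 4.69 × 10^-4 = 2.35 × 10^-3 mol
n(FeSO4·(NH4)2SO4·6H2O) in the whole flask = 2.35 × 10^-3 × 500.0/25.0 = 0.0469 mol
mass of FeSO4·(NH4)2SO4·6H2O = 0.0469 × 392.14 = 18.4 g
% FeSO4·(NH4)2SO4·6H2O = 18.4 / 19.3 × 100 = 95.4 %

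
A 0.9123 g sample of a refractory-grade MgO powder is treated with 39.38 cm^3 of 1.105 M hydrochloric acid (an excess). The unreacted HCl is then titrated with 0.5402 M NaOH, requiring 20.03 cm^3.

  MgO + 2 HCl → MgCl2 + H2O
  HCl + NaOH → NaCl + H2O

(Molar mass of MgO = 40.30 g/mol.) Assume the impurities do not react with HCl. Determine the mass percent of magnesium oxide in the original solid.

72.21 %

n(HCl) added = 0.03938 × 1.105 = 0.04351 mol
n(NaOH) used in back-titration = 0.02003 × 0.5402 = 0.01082 mol
n(HCl) left over = 0.01082 mol (1:1 ratio)
n(HCl) consumed by analyte = 0.04351 − 0.01082 = 0.03269 mol
From the 1:2 ratio, n(MgO) = 1/2 × 0.03269 = 0.01635 mol
mass of MgO = 0.01635 × 40.30 = 0.6588 g
% MgO = 0.6588 / 0.9123 × 100 = 72.21 %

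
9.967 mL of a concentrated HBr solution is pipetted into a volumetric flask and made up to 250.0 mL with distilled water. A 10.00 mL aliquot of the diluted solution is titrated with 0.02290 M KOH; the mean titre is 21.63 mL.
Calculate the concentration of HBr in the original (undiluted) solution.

1.242 M

HBr + KOH → KBr + H2O
n(KOH) = 0.02163 × 0.02290 = 4.953 × 10^-4 mol
n(HBr) in the aliquot = 4.953 × 10^-4 mol (1:1 ratio)
[HBr]_dilute = 4.953 × 10^-4 / 0.01000 = 0.04953 mol/L
Dilution factor = 250.0 / 9.967 = 25.08
[HBr]_stock = 0.04953 × 25.08 = 1.242 mol/L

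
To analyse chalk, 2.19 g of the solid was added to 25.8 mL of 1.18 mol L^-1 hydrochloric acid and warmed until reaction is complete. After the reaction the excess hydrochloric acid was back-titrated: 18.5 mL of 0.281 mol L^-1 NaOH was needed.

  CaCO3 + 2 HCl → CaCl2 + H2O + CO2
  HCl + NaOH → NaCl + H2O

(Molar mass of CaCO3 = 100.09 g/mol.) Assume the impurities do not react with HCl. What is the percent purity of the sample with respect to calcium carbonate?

57.7 %

n(HCl) added = 0.0258 × 1.18 = 0.0304 mol
n(NaOH) used in back-titration = 0.0185 × 0.281 = 5.20 × 10^-3 mol
n(HCl) left over = 5.20 × 10^-3 mol (1:1 ratio)
n(HCl) consumed by analyte = 0.0304 − 5.20 × 10^-3 = 0.0252 mol
From the 1:2 ratio, n(CaCO3) = 1/2 × 0.0252 = 0.0126 mol
mass of CaCO3 = 0.0126 × 100.09 = 1.26 g
% CaCO3 = 1.26 / 2.19 × 100 = 57.7 %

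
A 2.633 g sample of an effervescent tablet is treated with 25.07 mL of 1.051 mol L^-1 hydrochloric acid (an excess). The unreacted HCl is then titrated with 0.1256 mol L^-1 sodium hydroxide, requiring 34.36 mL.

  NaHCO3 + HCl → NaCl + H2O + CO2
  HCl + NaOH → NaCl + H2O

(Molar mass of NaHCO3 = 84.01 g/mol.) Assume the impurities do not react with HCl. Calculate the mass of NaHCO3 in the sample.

1.851 g

n(HCl) added = 0.02507 × 1.051 = 0.02635 mol
n(NaOH) used in back-titration = 0.03436 × 0.1256 = 4.316 × 10^-3 mol
n(HCl) left over = 4.316 × 10^-3 mol (1:1 ratio)
n(HCl) consumed by analyte = 0.02635 − 4.316 × 10^-3 = 0.02203 mol
n(NaHCO3) = 0.02203 mol (1:1 ratio)
mass of NaHCO3 = 0.02203 × 84.01 = 1.851 g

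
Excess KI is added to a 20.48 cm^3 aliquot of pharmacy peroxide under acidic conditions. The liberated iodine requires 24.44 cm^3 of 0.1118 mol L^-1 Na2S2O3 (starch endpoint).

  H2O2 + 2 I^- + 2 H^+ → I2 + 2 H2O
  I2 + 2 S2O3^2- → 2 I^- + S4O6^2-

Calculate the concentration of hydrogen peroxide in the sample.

n(S2O3^2-) = 0.02444 × 0.1118 = 2.732 × 10^-3 mol
n(I2) = n(S2O3^2-)/2 = 1.366 × 10^-3 mol
n(H2O2) in the aliquot = 1.366 × 10^-3 mol (1:1 ratio)
[H2O2] = 1.366 × 10^-3 / 0.02048 = 0.06671 mol/L

0.06671 mol/L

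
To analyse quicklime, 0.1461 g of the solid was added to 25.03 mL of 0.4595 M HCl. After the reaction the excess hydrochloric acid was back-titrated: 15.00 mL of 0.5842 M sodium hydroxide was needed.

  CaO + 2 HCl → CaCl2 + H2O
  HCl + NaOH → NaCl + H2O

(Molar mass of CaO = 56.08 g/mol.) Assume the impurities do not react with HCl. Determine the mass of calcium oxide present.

n(HCl) added = 0.02503 × 0.4595 = 0.01150 mol
n(NaOH) used in back-titration = 0.01500 × 0.5842 = 8.763 × 10^-3 mol
n(HCl) left over = 8.763 × 10^-3 mol (1:1 ratio)
n(HCl) consumed by analyte = 0.01150 − 8.763 × 10^-3 = 2.738 × 10^-3 mol
From the 1:2 ratio, n(CaO) = 1/2 × 2.738 × 10^-3 = 1.369 × 10^-3 mol
mass of CaO = 1.369 × 10^-3 × 56.08 = 0.07678 g

0.07678 g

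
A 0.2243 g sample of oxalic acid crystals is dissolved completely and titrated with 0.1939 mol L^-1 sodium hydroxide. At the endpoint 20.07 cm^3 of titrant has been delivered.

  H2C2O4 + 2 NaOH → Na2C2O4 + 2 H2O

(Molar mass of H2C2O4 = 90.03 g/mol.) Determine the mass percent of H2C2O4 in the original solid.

n(NaOH) = 0.02007 L × 0.1939 mol/L = 3.892 × 10^-3 mol
From the 1:2 ratio, n(H2C2O4) = 1/2 × 3.892 × 10^-3 = 1.946 × 10^-3 mol
mass of H2C2O4 = 1.946 × 10^-3 × 90.03 g/mol = 0.1752 g
% H2C2O4 = 0.1752 / 0.2243 × 100 = 78.10 %

78.10 %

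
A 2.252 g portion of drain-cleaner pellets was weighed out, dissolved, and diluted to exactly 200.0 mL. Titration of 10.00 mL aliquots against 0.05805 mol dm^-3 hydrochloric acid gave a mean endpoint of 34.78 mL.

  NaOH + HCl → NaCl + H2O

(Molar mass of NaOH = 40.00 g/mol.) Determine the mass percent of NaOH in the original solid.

71.72 %

n(HCl) per titration = 0.03478 × 0.05805 = 2.019 × 10^-3 mol
n(NaOH) in each aliquot = 2.019 × 10^-3 mol (1:1 ratio)
n(NaOH) in the whole flask = 2.019 × 10^-3 × 200.0/10.00 = 0.04038 mol
mass of NaOH = 0.04038 × 40.00 = 1.615 g
% NaOH = 1.615 / 2.252 × 100 = 71.72 %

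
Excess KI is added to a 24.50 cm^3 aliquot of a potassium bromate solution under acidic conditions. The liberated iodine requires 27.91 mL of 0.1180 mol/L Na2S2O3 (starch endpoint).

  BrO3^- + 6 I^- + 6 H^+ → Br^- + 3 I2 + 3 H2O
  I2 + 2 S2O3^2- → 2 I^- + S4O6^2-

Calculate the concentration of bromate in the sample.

n(S2O3^2-) = 0.02791 × 0.1180 = 3.293 × 10^-3 mol
n(I2) = n(S2O3^2-)/2 = 1.647 × 10^-3 mol
From the 1:3 ratio, n(BrO3^-) in the aliquot = 1/3 × 1.647 × 10^-3 = 5.489 × 10^-4 mol
[BrO3^-] = 5.489 × 10^-4 / 0.02450 = 0.02240 mol/L

0.02240 mol/L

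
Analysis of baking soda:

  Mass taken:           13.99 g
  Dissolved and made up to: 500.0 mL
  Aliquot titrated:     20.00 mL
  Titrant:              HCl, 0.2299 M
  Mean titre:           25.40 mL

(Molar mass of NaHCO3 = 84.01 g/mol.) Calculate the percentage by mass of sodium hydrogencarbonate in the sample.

87.66 %

NaHCO3 + HCl → NaCl + H2O + CO2
n(HCl) per titration = 0.02540 × 0.2299 = 5.839 × 10^-3 mol
n(NaHCO3) in each aliquot = 5.839 × 10^-3 mol (1:1 ratio)
n(NaHCO3) in the whole flask = 5.839 × 10^-3 × 500.0/20.00 = 0.1460 mol
mass of NaHCO3 = 0.1460 × 84.01 = 12.26 g
% NaHCO3 = 12.26 / 13.99 × 100 = 87.66 %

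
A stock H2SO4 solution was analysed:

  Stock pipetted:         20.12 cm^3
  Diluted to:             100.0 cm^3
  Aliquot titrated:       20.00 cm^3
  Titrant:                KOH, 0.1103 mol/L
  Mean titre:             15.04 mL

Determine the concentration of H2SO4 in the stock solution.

H2SO4 + 2 KOH → K2SO4 + 2 H2O
n(KOH) = 0.01504 × 0.1103 = 1.659 × 10^-3 mol
From the 1:2 ratio, n(H2SO4) in the aliquot = 1/2 × 1.659 × 10^-3 = 8.295 × 10^-4 mol
[H2SO4]_dilute = 8.295 × 10^-4 / 0.02000 = 0.04147 mol/L
Dilution factor = 100.0 / 20.12 = 4.970
[H2SO4]_stock = 0.04147 × 4.970 = 0.2061 mol/L

0.2061 mol/L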